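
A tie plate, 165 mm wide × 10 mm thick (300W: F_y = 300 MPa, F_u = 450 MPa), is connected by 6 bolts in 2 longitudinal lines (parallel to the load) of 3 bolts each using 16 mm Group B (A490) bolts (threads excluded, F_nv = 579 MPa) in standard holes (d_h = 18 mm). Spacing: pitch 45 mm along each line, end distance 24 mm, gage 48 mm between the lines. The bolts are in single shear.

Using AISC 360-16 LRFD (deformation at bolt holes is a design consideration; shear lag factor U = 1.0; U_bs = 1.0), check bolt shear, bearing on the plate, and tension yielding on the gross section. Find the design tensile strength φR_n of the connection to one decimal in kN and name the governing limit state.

445.5 kN (gross-section yield governs)

Bolt shear: A_b = π(16)²/4 = 201.06 mm². φR_n = 0.75 × 579 × 201.06 × 6 × 1 = 523.9 kN.
Bearing (10 mm plate, F_u = 450 MPa): end bolts L_c = 24 − 18/2 = 15, R_n = min(1.2×15×10×450, 2.4×16×10×450) = 81 kN/bolt; interior L_c = 45 − 18 = 27, R_n = 145.8 kN/bolt. φR_n = 0.75 × (2×81 + 4×145.8) = 558.9 kN.
Tension yield (gross): A_g = 165×10 = 1650 mm². φR_n = 0.90 × 300 × 1650 = 445.5 kN.
Governing: min(523.9, 558.9, 445.5) = 445.5 kN → gross-section yield.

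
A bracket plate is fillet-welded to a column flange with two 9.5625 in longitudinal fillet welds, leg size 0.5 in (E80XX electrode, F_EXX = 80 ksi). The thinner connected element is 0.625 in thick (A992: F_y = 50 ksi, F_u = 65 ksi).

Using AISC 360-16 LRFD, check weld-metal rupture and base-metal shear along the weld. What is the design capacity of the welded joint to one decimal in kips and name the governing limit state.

243.4 kips (weld metal governs)

Weld metal: throat = 0.707×0.5 = 0.3535 in, L = 2×9.5625 = 19.125 in. φR_n = 0.75 × 0.6 × 80 × 0.3535 × 19.125 = 243.4 kips.
Base metal shear (0.625 in plate): yield φR_n = 1.0×0.6×50×0.625×19.125 = 358.6 kips; rupture φR_n = 0.75×0.6×65×0.625×19.125 = 349.6 kips; take 349.6 kips (rupture).
Governing: min(243.4, 349.6) = 243.4 kips → weld metal.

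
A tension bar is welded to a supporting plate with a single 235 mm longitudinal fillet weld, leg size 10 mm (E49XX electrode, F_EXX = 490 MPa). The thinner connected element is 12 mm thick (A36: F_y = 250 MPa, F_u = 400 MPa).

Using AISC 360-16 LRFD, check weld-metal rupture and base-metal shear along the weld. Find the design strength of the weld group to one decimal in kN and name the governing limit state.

366.3 kN (weld metal governs)

Weld metal: throat = 0.707×10 = 7.07 mm, L = 235 mm. φR_n = 0.75 × 0.6 × 490 × 7.07 × 235 = 366.3 kN.
Base metal shear (12 mm plate): yield φR_n = 1.0×0.6×250×12×235 = 423.0 kN; rupture φR_n = 0.75×0.6×400×12×235 = 507.6 kN; take 423.0 kN (yield).
Governing: min(366.3, 423.0) = 366.3 kN → weld metal.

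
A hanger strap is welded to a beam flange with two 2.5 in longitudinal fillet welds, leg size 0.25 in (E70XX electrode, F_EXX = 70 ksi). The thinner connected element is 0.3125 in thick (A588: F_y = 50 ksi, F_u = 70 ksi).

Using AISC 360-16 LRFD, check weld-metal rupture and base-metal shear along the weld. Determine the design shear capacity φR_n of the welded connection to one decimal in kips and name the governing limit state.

Weld metal: throat = 0.707×0.25 = 0.17675 in, L = 2×2.5 = 5 in. φR_n = 0.75 × 0.6 × 70 × 0.17675 × 5 = 27.8 kips.
Base metal shear (0.3125 in plate): yield φR_n = 1.0×0.6×50×0.3125×5 = 46.9 kips; rupture φR_n = 0.75×0.6×70×0.3125×5 = 49.2 kips; take 46.9 kips (yield).
Governing: min(27.8, 46.9) = 27.8 kips → weld metal.

27.8 kips (weld metal governs)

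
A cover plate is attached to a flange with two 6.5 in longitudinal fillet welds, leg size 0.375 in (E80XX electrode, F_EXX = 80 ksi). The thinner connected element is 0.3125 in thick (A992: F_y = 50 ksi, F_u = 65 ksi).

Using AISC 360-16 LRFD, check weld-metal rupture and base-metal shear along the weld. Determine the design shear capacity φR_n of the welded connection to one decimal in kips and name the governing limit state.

Weld metal: throat = 0.707×0.375 = 0.26513 in, L = 2×6.5 = 13 in. φR_n = 0.75 × 0.6 × 80 × 0.26513 × 13 = 124.1 kips.
Base metal shear (0.3125 in plate): yield φR_n = 1.0×0.6×50×0.3125×13 = 121.9 kips; rupture φR_n = 0.75×0.6×65×0.3125×13 = 118.8 kips; take 118.8 kips (rupture).
Governing: min(124.1, 118.8) = 118.8 kips → base-metal shear.

118.8 kips (base-metal shear governs)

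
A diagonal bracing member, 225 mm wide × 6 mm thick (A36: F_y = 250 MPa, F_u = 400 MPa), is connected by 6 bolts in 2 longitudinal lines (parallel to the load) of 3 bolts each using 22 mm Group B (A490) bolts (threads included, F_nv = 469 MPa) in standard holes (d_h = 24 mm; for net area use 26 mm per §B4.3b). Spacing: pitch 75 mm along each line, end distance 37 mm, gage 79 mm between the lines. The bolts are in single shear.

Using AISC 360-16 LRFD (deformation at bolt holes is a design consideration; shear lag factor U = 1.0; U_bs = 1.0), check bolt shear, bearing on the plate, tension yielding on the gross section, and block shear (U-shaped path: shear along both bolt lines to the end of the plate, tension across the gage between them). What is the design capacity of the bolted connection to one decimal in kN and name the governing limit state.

303.8 kN (gross-section yield governs)

Bolt shear: A_b = π(22)²/4 = 380.13 mm². φR_n = 0.75 × 469 × 380.13 × 6 × 1 = 802.3 kN.
Bearing (6 mm plate, F_u = 400 MPa): end bolts L_c = 37 − 24/2 = 25, R_n = min(1.2×25×6×400, 2.4×22×6×400) = 72 kN/bolt; interior L_c = 75 − 24 = 51, R_n = 126.72 kN/bolt. φR_n = 0.75 × (2×72 + 4×126.72) = 488.2 kN.
Tension yield (gross): A_g = 225×6 = 1350 mm². φR_n = 0.90 × 250 × 1350 = 303.8 kN.
Block shear: shear path 2×[37+2×75] = 2×187 mm, A_gv = 2244, A_nv = 2×(187 − 2.5×26)×6 = 1464 mm²; tension across gage: (79 − 1×26)×6 = 318 mm². R_n = min(0.6×400×1464, 0.6×250×2244) + 1.0×400×318 = min(351.36, 336.6) + 127.2 = 463.8 kN. φR_n = 0.75 × 463.8 = 347.9 kN.
Governing: min(802.3, 488.2, 303.8, 347.9) = 303.8 kN → gross-section yield.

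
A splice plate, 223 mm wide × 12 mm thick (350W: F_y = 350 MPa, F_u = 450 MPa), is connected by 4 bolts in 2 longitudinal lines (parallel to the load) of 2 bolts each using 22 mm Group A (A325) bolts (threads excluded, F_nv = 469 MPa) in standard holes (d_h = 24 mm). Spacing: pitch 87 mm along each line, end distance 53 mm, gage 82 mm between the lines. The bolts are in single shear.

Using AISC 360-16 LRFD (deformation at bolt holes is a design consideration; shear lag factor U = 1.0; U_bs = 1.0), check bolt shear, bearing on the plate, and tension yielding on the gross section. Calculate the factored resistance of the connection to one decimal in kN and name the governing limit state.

Bolt shear: A_b = π(22)²/4 = 380.13 mm². φR_n = 0.75 × 469 × 380.13 × 4 × 1 = 534.8 kN.
Bearing (12 mm plate, F_u = 450 MPa): end bolts L_c = 53 − 24/2 = 41, R_n = min(1.2×41×12×450, 2.4×22×12×450) = 265.68 kN/bolt; interior L_c = 87 − 24 = 63, R_n = 285.12 kN/bolt. φR_n = 0.75 × (2×265.68 + 2×285.12) = 826.2 kN.
Tension yield (gross): A_g = 223×12 = 2676 mm². φR_n = 0.90 × 350 × 2676 = 842.9 kN.
Governing: min(534.8, 826.2, 842.9) = 534.8 kN → bolt shear.

534.8 kN (bolt shear governs)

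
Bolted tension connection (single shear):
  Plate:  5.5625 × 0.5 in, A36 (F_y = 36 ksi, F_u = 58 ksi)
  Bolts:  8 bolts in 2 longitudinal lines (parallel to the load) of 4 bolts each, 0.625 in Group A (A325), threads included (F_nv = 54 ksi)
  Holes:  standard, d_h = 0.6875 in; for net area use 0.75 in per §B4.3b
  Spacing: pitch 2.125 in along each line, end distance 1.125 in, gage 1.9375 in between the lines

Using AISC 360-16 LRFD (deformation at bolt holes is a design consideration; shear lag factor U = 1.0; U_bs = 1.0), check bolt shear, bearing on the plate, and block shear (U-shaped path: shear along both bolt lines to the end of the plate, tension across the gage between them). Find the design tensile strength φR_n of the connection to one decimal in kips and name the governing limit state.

99.4 kips (bolt shear governs)

Bolt shear: A_b = π(0.625)²/4 = 0.3068 in². φR_n = 0.75 × 54 × 0.3068 × 8 × 1 = 99.4 kips.
Bearing (0.5 in plate, F_u = 58 ksi): end bolts L_c = 1.125 − 0.6875/2 = 0.78125, R_n = min(1.2×0.78125×0.5×58, 2.4×0.625×0.5×58) = 27.188 kips/bolt; interior L_c = 2.125 − 0.6875 = 1.4375, R_n = 43.5 kips/bolt. φR_n = 0.75 × (2×27.188 + 6×43.5) = 236.5 kips.
Block shear: shear path 2×[1.125+3×2.125] = 2×7.5 in, A_gv = 7.5, A_nv = 2×(7.5 − 3.5×0.75)×0.5 = 4.875 in²; tension across gage: (1.9375 − 1×0.75)×0.5 = 0.59375 in². R_n = min(0.6×58×4.875, 0.6×36×7.5) + 1.0×58×0.59375 = min(169.65, 162) + 34.438 = 196.44 kips. φR_n = 0.75 × 196.44 = 147.3 kips.
Governing: min(99.4, 236.5, 147.3) = 99.4 kips → bolt shear.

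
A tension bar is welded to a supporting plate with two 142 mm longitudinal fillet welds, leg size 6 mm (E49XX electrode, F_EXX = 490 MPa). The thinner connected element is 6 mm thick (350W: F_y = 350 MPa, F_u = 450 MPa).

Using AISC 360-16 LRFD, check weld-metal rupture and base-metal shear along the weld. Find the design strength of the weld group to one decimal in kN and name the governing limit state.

265.6 kN (weld metal governs)

Weld metal: throat = 0.707×6 = 4.242 mm, L = 2×142 = 284 mm. φR_n = 0.75 × 0.6 × 490 × 4.242 × 284 = 265.6 kN.
Base metal shear (6 mm plate): yield φR_n = 1.0×0.6×350×6×284 = 357.8 kN; rupture φR_n = 0.75×0.6×450×6×284 = 345.1 kN; take 345.1 kN (rupture).
Governing: min(265.6, 345.1) = 265.6 kN → weld metal.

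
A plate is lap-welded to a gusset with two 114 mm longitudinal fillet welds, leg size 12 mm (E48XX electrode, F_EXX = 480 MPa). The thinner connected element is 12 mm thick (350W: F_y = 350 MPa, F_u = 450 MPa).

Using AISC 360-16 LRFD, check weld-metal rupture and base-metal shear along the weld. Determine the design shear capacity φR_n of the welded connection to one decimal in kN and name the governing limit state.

417.8 kN (weld metal governs)

Weld metal: throat = 0.707×12 = 8.484 mm, L = 2×114 = 228 mm. φR_n = 0.75 × 0.6 × 480 × 8.484 × 228 = 417.8 kN.
Base metal shear (12 mm plate): yield φR_n = 1.0×0.6×350×12×228 = 574.6 kN; rupture φR_n = 0.75×0.6×450×12×228 = 554.0 kN; take 554.0 kN (rupture).
Governing: min(417.8, 554.0) = 417.8 kN → weld metal.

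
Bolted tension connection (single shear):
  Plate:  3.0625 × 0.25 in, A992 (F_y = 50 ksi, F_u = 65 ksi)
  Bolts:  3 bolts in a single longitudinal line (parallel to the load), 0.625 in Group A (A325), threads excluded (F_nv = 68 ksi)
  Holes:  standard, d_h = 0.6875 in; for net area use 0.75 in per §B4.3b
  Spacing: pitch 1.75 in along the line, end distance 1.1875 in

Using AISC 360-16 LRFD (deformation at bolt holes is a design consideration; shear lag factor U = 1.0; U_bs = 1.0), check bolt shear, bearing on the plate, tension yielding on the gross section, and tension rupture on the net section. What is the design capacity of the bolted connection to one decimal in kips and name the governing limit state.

Bolt shear: A_b = π(0.625)²/4 = 0.3068 in². φR_n = 0.75 × 68 × 0.3068 × 3 × 1 = 46.9 kips.
Bearing (0.25 in plate, F_u = 65 ksi): end bolts L_c = 1.1875 − 0.6875/2 = 0.84375, R_n = min(1.2×0.84375×0.25×65, 2.4×0.625×0.25×65) = 16.453 kips/bolt; interior L_c = 1.75 − 0.6875 = 1.0625, R_n = 20.719 kips/bolt. φR_n = 0.75 × (1×16.453 + 2×20.719) = 43.4 kips.
Tension yield (gross): A_g = 3.0625×0.25 = 0.76563 in². φR_n = 0.90 × 50 × 0.76563 = 34.5 kips.
Tension rupture (net): A_n = (3.0625 − 1×0.75)×0.25 = 0.57813 in² (U = 1.0, A_e = A_n). φR_n = 0.75 × 65 × 0.57813 = 28.2 kips.
Governing: min(46.9, 43.4, 34.5, 28.2) = 28.2 kips → net-section rupture.

28.2 kips (net-section rupture governs)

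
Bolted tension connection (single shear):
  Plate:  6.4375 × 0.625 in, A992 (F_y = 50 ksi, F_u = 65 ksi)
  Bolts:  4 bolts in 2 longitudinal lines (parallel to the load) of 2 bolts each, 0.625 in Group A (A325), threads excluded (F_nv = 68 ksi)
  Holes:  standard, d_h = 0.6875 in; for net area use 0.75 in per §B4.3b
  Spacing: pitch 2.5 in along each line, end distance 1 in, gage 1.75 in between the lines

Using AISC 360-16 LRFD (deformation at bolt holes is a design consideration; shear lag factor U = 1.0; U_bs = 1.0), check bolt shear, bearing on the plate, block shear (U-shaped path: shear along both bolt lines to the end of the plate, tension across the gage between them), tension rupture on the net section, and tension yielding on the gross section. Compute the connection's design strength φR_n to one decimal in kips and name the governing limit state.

Bolt shear: A_b = π(0.625)²/4 = 0.3068 in². φR_n = 0.75 × 68 × 0.3068 × 4 × 1 = 62.6 kips.
Bearing (0.625 in plate, F_u = 65 ksi): end bolts L_c = 1 − 0.6875/2 = 0.65625, R_n = min(1.2×0.65625×0.625×65, 2.4×0.625×0.625×65) = 31.992 kips/bolt; interior L_c = 2.5 − 0.6875 = 1.8125, R_n = 60.938 kips/bolt. φR_n = 0.75 × (2×31.992 + 2×60.938) = 139.4 kips.
Block shear: shear path 2×[1+1×2.5] = 2×3.5 in, A_gv = 4.375, A_nv = 2×(3.5 − 1.5×0.75)×0.625 = 2.9688 in²; tension across gage: (1.75 − 1×0.75)×0.625 = 0.625 in². R_n = min(0.6×65×2.9688, 0.6×50×4.375) + 1.0×65×0.625 = min(115.78, 131.25) + 40.625 = 156.41 kips. φR_n = 0.75 × 156.41 = 117.3 kips.
Tension rupture (net): A_n = (6.4375 − 2×0.75)×0.625 = 3.0859 in² (U = 1.0, A_e = A_n). φR_n = 0.75 × 65 × 3.0859 = 150.4 kips.
Tension yield (gross): A_g = 6.4375×0.625 = 4.0234 in². φR_n = 0.90 × 50 × 4.0234 = 181.1 kips.
Governing: min(62.6, 139.4, 117.3, 150.4, 181.1) = 62.6 kips → bolt shear.

62.6 kips (bolt shear governs)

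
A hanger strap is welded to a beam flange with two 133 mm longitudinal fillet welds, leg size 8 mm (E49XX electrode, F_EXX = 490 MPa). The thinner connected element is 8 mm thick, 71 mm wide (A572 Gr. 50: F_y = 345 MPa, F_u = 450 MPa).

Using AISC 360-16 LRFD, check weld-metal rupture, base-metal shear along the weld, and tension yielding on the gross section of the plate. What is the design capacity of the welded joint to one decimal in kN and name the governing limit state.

176.4 kN (gross-section yield governs)

Weld metal: throat = 0.707×8 = 5.656 mm, L = 2×133 = 266 mm. φR_n = 0.75 × 0.6 × 490 × 5.656 × 266 = 331.7 kN.
Base metal shear (8 mm plate): yield φR_n = 1.0×0.6×345×8×266 = 440.5 kN; rupture φR_n = 0.75×0.6×450×8×266 = 430.9 kN; take 430.9 kN (rupture).
Tension yield (gross): A_g = 71×8 = 568 mm². φR_n = 0.90 × 345 × 568 = 176.4 kN.
Governing: min(331.7, 430.9, 176.4) = 176.4 kN → gross-section yield.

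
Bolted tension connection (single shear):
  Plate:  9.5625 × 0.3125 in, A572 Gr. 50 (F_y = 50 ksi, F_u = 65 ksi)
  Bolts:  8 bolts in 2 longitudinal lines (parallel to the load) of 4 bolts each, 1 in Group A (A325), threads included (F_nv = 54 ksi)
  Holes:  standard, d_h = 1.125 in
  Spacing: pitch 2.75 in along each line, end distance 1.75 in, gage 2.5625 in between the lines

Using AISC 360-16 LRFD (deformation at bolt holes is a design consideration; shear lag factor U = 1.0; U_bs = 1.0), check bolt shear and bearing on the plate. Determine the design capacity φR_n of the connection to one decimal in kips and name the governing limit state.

Bolt shear: A_b = π(1)²/4 = 0.7854 in². φR_n = 0.75 × 54 × 0.7854 × 8 × 1 = 254.5 kips.
Bearing (0.3125 in plate, F_u = 65 ksi): end bolts L_c = 1.75 − 1.125/2 = 1.1875, R_n = min(1.2×1.1875×0.3125×65, 2.4×1×0.3125×65) = 28.945 kips/bolt; interior L_c = 2.75 − 1.125 = 1.625, R_n = 39.609 kips/bolt. φR_n = 0.75 × (2×28.945 + 6×39.609) = 221.7 kips.
Governing: min(254.5, 221.7) = 221.7 kips → bearing.

221.7 kips (bearing governs)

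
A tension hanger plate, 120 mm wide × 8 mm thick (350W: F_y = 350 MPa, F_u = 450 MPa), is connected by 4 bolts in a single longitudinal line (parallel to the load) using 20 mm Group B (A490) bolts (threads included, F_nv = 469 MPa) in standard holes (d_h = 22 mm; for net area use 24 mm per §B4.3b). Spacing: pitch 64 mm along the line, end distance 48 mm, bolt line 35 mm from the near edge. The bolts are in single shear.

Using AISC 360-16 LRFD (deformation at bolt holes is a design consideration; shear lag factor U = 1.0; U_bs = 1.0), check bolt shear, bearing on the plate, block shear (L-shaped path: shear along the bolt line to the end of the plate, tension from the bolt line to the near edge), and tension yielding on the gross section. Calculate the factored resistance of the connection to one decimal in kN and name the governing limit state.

Bolt shear: A_b = π(20)²/4 = 314.16 mm². φR_n = 0.75 × 469 × 314.16 × 4 × 1 = 442.0 kN.
Bearing (8 mm plate, F_u = 450 MPa): end bolts L_c = 48 − 22/2 = 37, R_n = min(1.2×37×8×450, 2.4×20×8×450) = 159.84 kN/bolt; interior L_c = 64 − 22 = 42, R_n = 172.8 kN/bolt. φR_n = 0.75 × (1×159.84 + 3×172.8) = 508.7 kN.
Block shear: shear path 1×[48+3×64] = 1×240 mm, A_gv = 1920, A_nv = 1×(240 − 3.5×24)×8 = 1248 mm²; tension to near edge: (35 − 0.5×24)×8 = 184 mm². R_n = min(0.6×450×1248, 0.6×350×1920) + 1.0×450×184 = min(336.96, 403.2) + 82.8 = 419.76 kN. φR_n = 0.75 × 419.76 = 314.8 kN.
Tension yield (gross): A_g = 120×8 = 960 mm². φR_n = 0.90 × 350 × 960 = 302.4 kN.
Governing: min(442.0, 508.7, 314.8, 302.4) = 302.4 kN → gross-section yield.

302.4 kN (gross-section yield governs)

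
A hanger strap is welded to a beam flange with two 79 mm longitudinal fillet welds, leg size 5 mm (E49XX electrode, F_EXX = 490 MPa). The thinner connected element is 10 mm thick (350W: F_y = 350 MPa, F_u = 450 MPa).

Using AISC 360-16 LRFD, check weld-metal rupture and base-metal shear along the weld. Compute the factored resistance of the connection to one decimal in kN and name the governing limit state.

Weld metal: throat = 0.707×5 = 3.535 mm, L = 2×79 = 158 mm. φR_n = 0.75 × 0.6 × 490 × 3.535 × 158 = 123.2 kN.
Base metal shear (10 mm plate): yield φR_n = 1.0×0.6×350×10×158 = 331.8 kN; rupture φR_n = 0.75×0.6×450×10×158 = 320.0 kN; take 320.0 kN (rupture).
Governing: min(123.2, 320.0) = 123.2 kN → weld metal.

123.2 kN (weld metal governs)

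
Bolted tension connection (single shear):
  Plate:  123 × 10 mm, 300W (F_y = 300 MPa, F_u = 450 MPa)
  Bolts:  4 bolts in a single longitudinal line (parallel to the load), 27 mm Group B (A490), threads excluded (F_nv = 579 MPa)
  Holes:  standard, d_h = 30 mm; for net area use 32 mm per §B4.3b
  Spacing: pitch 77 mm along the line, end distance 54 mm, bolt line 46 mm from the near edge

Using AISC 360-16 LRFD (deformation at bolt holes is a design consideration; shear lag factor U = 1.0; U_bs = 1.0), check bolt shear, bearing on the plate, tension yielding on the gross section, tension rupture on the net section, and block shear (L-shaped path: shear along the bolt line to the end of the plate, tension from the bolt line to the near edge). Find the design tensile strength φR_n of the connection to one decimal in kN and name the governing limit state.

Bolt shear: A_b = π(27)²/4 = 572.56 mm². φR_n = 0.75 × 579 × 572.56 × 4 × 1 = 994.5 kN.
Bearing (10 mm plate, F_u = 450 MPa): end bolts L_c = 54 − 30/2 = 39, R_n = min(1.2×39×10×450, 2.4×27×10×450) = 210.6 kN/bolt; interior L_c = 77 − 30 = 47, R_n = 253.8 kN/bolt. φR_n = 0.75 × (1×210.6 + 3×253.8) = 729.0 kN.
Tension yield (gross): A_g = 123×10 = 1230 mm². φR_n = 0.90 × 300 × 1230 = 332.1 kN.
Tension rupture (net): A_n = (123 − 1×32)×10 = 910 mm² (U = 1.0, A_e = A_n). φR_n = 0.75 × 450 × 910 = 307.1 kN.
Block shear: shear path 1×[54+3×77] = 1×285 mm, A_gv = 2850, A_nv = 1×(285 − 3.5×32)×10 = 1730 mm²; tension to near edge: (46 − 0.5×32)×10 = 300 mm². R_n = min(0.6×450×1730, 0.6×300×2850) + 1.0×450×300 = min(467.1, 513) + 135 = 602.1 kN. φR_n = 0.75 × 602.1 = 451.6 kN.
Governing: min(994.5, 729.0, 332.1, 307.1, 451.6) = 307.1 kN → net-section rupture.

307.1 kN (net-section rupture governs)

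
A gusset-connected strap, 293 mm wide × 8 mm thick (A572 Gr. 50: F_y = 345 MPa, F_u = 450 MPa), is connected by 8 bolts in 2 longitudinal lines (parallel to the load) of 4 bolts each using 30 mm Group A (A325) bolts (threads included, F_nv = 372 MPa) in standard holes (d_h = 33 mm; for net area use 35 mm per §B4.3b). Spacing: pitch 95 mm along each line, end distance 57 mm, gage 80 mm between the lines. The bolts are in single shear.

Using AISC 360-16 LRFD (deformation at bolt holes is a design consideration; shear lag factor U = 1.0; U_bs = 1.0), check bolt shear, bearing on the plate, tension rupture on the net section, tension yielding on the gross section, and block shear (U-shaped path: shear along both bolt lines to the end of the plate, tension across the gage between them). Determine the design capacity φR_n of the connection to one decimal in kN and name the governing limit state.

602.1 kN (net-section rupture governs)

Bolt shear: A_b = π(30)²/4 = 706.86 mm². φR_n = 0.75 × 372 × 706.86 × 8 × 1 = 1577.7 kN.
Bearing (8 mm plate, F_u = 450 MPa): end bolts L_c = 57 − 33/2 = 40.5, R_n = min(1.2×40.5×8×450, 2.4×30×8×450) = 174.96 kN/bolt; interior L_c = 95 − 33 = 62, R_n = 259.2 kN/bolt. φR_n = 0.75 × (2×174.96 + 6×259.2) = 1428.8 kN.
Tension rupture (net): A_n = (293 − 2×35)×8 = 1784 mm² (U = 1.0, A_e = A_n). φR_n = 0.75 × 450 × 1784 = 602.1 kN.
Tension yield (gross): A_g = 293×8 = 2344 mm². φR_n = 0.90 × 345 × 2344 = 727.8 kN.
Block shear: shear path 2×[57+3×95] = 2×342 mm, A_gv = 5472, A_nv = 2×(342 − 3.5×35)×8 = 3512 mm²; tension across gage: (80 − 1×35)×8 = 360 mm². R_n = min(0.6×450×3512, 0.6×345×5472) + 1.0×450×360 = min(948.24, 1132.7) + 162 = 1110.2 kN. φR_n = 0.75 × 1110.2 = 832.7 kN.
Governing: min(1577.7, 1428.8, 602.1, 727.8, 832.7) = 602.1 kN → net-section rupture.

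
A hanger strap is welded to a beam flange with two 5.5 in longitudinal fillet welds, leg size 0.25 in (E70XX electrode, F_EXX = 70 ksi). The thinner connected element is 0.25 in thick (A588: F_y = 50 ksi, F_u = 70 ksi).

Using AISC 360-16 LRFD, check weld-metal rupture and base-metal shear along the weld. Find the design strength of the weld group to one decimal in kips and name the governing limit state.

61.2 kips (weld metal governs)

Weld metal: throat = 0.707×0.25 = 0.17675 in, L = 2×5.5 = 11 in. φR_n = 0.75 × 0.6 × 70 × 0.17675 × 11 = 61.2 kips.
Base metal shear (0.25 in plate): yield φR_n = 1.0×0.6×50×0.25×11 = 82.5 kips; rupture φR_n = 0.75×0.6×70×0.25×11 = 86.6 kips; take 82.5 kips (yield).
Governing: min(61.2, 82.5) = 61.2 kips → weld metal.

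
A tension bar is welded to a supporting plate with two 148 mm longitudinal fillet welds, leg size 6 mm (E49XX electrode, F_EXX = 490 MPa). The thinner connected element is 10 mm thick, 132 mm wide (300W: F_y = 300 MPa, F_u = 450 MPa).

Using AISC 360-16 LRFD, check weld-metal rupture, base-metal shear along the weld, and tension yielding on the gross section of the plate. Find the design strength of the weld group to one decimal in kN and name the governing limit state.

276.9 kN (weld metal governs)

Weld metal: throat = 0.707×6 = 4.242 mm, L = 2×148 = 296 mm. φR_n = 0.75 × 0.6 × 490 × 4.242 × 296 = 276.9 kN.
Base metal shear (10 mm plate): yield φR_n = 1.0×0.6×300×10×296 = 532.8 kN; rupture φR_n = 0.75×0.6×450×10×296 = 599.4 kN; take 532.8 kN (yield).
Tension yield (gross): A_g = 132×10 = 1320 mm². φR_n = 0.90 × 300 × 1320 = 356.4 kN.
Governing: min(276.9, 532.8, 356.4) = 276.9 kN → weld metal.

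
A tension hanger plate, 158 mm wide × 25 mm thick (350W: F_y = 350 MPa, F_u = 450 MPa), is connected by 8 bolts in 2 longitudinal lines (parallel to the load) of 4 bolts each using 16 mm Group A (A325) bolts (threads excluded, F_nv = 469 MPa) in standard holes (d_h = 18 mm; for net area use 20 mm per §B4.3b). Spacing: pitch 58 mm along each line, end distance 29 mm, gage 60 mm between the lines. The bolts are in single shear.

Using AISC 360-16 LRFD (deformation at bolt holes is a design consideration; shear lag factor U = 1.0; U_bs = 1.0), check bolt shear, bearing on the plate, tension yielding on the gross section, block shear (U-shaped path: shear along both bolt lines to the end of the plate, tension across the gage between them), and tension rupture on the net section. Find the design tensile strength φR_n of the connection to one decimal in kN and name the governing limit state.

565.8 kN (bolt shear governs)

Bolt shear: A_b = π(16)²/4 = 201.06 mm². φR_n = 0.75 × 469 × 201.06 × 8 × 1 = 565.8 kN.
Bearing (25 mm plate, F_u = 450 MPa): end bolts L_c = 29 − 18/2 = 20, R_n = min(1.2×20×25×450, 2.4×16×25×450) = 270 kN/bolt; interior L_c = 58 − 18 = 40, R_n = 432 kN/bolt. φR_n = 0.75 × (2×270 + 6×432) = 2349.0 kN.
Tension yield (gross): A_g = 158×25 = 3950 mm². φR_n = 0.90 × 350 × 3950 = 1244.3 kN.
Block shear: shear path 2×[29+3×58] = 2×203 mm, A_gv = 10150, A_nv = 2×(203 − 3.5×20)×25 = 6650 mm²; tension across gage: (60 − 1×20)×25 = 1000 mm². R_n = min(0.6×450×6650, 0.6×350×10150) + 1.0×450×1000 = min(1795.5, 2131.5) + 450 = 2245.5 kN. φR_n = 0.75 × 2245.5 = 1684.1 kN.
Tension rupture (net): A_n = (158 − 2×20)×25 = 2950 mm² (U = 1.0, A_e = A_n). φR_n = 0.75 × 450 × 2950 = 995.6 kN.
Governing: min(565.8, 2349.0, 1244.3, 1684.1, 995.6) = 565.8 kN → bolt shear.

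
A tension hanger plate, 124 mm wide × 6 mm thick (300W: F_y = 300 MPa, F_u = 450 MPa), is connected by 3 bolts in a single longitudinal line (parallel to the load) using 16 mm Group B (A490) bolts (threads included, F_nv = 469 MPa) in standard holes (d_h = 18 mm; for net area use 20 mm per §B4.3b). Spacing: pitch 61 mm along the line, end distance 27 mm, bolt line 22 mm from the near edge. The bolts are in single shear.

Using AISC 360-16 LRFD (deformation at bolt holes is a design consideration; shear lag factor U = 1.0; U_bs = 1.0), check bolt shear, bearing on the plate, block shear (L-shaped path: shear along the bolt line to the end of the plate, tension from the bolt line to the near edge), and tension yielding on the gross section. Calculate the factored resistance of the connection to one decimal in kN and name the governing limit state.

Bolt shear: A_b = π(16)²/4 = 201.06 mm². φR_n = 0.75 × 469 × 201.06 × 3 × 1 = 212.2 kN.
Bearing (6 mm plate, F_u = 450 MPa): end bolts L_c = 27 − 18/2 = 18, R_n = min(1.2×18×6×450, 2.4×16×6×450) = 58.32 kN/bolt; interior L_c = 61 − 18 = 43, R_n = 103.68 kN/bolt. φR_n = 0.75 × (1×58.32 + 2×103.68) = 199.3 kN.
Block shear: shear path 1×[27+2×61] = 1×149 mm, A_gv = 894, A_nv = 1×(149 − 2.5×20)×6 = 594 mm²; tension to near edge: (22 − 0.5×20)×6 = 72 mm². R_n = min(0.6×450×594, 0.6×300×894) + 1.0×450×72 = min(160.38, 160.92) + 32.4 = 192.78 kN. φR_n = 0.75 × 192.78 = 144.6 kN.
Tension yield (gross): A_g = 124×6 = 744 mm². φR_n = 0.90 × 300 × 744 = 200.9 kN.
Governing: min(212.2, 199.3, 144.6, 200.9) = 144.6 kN → block shear.

144.6 kN (block shear governs)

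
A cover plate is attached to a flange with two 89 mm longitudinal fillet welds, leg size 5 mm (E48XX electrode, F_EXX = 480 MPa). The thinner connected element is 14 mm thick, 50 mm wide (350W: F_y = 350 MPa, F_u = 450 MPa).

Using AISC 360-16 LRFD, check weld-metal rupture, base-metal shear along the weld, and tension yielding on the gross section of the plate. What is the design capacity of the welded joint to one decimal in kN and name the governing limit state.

Weld metal: throat = 0.707×5 = 3.535 mm, L = 2×89 = 178 mm. φR_n = 0.75 × 0.6 × 480 × 3.535 × 178 = 135.9 kN.
Base metal shear (14 mm plate): yield φR_n = 1.0×0.6×350×14×178 = 523.3 kN; rupture φR_n = 0.75×0.6×450×14×178 = 504.6 kN; take 504.6 kN (rupture).
Tension yield (gross): A_g = 50×14 = 700 mm². φR_n = 0.90 × 350 × 700 = 220.5 kN.
Governing: min(135.9, 504.6, 220.5) = 135.9 kN → weld metal.

135.9 kN (weld metal governs)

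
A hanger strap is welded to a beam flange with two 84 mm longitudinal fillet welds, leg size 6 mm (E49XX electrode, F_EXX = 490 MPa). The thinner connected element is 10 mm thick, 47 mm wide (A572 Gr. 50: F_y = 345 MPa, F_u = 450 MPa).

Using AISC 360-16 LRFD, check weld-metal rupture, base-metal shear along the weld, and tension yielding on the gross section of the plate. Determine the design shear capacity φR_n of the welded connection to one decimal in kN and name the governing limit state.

Weld metal: throat = 0.707×6 = 4.242 mm, L = 2×84 = 168 mm. φR_n = 0.75 × 0.6 × 490 × 4.242 × 168 = 157.1 kN.
Base metal shear (10 mm plate): yield φR_n = 1.0×0.6×345×10×168 = 347.8 kN; rupture φR_n = 0.75×0.6×450×10×168 = 340.2 kN; take 340.2 kN (rupture).
Tension yield (gross): A_g = 47×10 = 470 mm². φR_n = 0.90 × 345 × 470 = 145.9 kN.
Governing: min(157.1, 340.2, 145.9) = 145.9 kN → gross-section yield.

145.9 kN (gross-section yield governs)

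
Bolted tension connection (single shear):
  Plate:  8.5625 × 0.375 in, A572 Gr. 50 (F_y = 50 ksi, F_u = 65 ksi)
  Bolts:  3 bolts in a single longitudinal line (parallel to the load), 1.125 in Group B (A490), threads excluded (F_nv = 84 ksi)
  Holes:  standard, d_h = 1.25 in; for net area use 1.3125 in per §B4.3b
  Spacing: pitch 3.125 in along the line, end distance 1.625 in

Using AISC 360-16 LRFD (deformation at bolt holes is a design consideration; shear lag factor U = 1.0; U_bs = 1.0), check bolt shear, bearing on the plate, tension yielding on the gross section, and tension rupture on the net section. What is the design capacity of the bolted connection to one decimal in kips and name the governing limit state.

104.2 kips (bearing governs)

Bolt shear: A_b = π(1.125)²/4 = 0.99402 in². φR_n = 0.75 × 84 × 0.99402 × 3 × 1 = 187.9 kips.
Bearing (0.375 in plate, F_u = 65 ksi): end bolts L_c = 1.625 − 1.25/2 = 1, R_n = min(1.2×1×0.375×65, 2.4×1.125×0.375×65) = 29.25 kips/bolt; interior L_c = 3.125 − 1.25 = 1.875, R_n = 54.844 kips/bolt. φR_n = 0.75 × (1×29.25 + 2×54.844) = 104.2 kips.
Tension yield (gross): A_g = 8.5625×0.375 = 3.2109 in². φR_n = 0.90 × 50 × 3.2109 = 144.5 kips.
Tension rupture (net): A_n = (8.5625 − 1×1.3125)×0.375 = 2.7188 in² (U = 1.0, A_e = A_n). φR_n = 0.75 × 65 × 2.7188 = 132.5 kips.
Governing: min(187.9, 104.2, 144.5, 132.5) = 104.2 kips → bearing.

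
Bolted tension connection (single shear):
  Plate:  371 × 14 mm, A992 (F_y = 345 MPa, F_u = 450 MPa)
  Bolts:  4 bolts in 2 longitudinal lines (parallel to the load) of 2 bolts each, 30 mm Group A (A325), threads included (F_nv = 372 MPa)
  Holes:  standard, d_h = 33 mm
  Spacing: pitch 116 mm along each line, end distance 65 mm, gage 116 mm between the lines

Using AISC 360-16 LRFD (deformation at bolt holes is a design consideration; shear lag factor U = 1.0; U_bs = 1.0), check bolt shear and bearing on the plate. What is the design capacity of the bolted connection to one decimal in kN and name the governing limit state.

Bolt shear: A_b = π(30)²/4 = 706.86 mm². φR_n = 0.75 × 372 × 706.86 × 4 × 1 = 788.9 kN.
Bearing (14 mm plate, F_u = 450 MPa): end bolts L_c = 65 − 33/2 = 48.5, R_n = min(1.2×48.5×14×450, 2.4×30×14×450) = 366.66 kN/bolt; interior L_c = 116 − 33 = 83, R_n = 453.6 kN/bolt. φR_n = 0.75 × (2×366.66 + 2×453.6) = 1230.4 kN.
Governing: min(788.9, 1230.4) = 788.9 kN → bolt shear.

788.9 kN (bolt shear governs)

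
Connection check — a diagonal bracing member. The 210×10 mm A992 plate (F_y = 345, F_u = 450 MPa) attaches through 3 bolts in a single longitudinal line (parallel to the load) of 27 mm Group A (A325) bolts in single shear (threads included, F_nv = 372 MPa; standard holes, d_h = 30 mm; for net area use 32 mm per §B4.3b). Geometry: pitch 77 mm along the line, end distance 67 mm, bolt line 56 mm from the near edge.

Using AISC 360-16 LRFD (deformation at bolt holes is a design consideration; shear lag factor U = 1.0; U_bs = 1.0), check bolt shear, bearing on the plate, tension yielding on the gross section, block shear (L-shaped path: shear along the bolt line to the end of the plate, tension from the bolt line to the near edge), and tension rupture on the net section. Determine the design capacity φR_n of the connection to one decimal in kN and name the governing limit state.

Bolt shear: A_b = π(27)²/4 = 572.56 mm². φR_n = 0.75 × 372 × 572.56 × 3 × 1 = 479.2 kN.
Bearing (10 mm plate, F_u = 450 MPa): end bolts L_c = 67 − 30/2 = 52, R_n = min(1.2×52×10×450, 2.4×27×10×450) = 280.8 kN/bolt; interior L_c = 77 − 30 = 47, R_n = 253.8 kN/bolt. φR_n = 0.75 × (1×280.8 + 2×253.8) = 591.3 kN.
Tension yield (gross): A_g = 210×10 = 2100 mm². φR_n = 0.90 × 345 × 2100 = 652.1 kN.
Block shear: shear path 1×[67+2×77] = 1×221 mm, A_gv = 2210, A_nv = 1×(221 − 2.5×32)×10 = 1410 mm²; tension to near edge: (56 − 0.5×32)×10 = 400 mm². R_n = min(0.6×450×1410, 0.6×345×2210) + 1.0×450×400 = min(380.7, 457.47) + 180 = 560.7 kN. φR_n = 0.75 × 560.7 = 420.5 kN.
Tension rupture (net): A_n = (210 − 1×32)×10 = 1780 mm² (U = 1.0, A_e = A_n). φR_n = 0.75 × 450 × 1780 = 600.8 kN.
Governing: min(479.2, 591.3, 652.1, 420.5, 600.8) = 420.5 kN → block shear.

420.5 kN (block shear governs)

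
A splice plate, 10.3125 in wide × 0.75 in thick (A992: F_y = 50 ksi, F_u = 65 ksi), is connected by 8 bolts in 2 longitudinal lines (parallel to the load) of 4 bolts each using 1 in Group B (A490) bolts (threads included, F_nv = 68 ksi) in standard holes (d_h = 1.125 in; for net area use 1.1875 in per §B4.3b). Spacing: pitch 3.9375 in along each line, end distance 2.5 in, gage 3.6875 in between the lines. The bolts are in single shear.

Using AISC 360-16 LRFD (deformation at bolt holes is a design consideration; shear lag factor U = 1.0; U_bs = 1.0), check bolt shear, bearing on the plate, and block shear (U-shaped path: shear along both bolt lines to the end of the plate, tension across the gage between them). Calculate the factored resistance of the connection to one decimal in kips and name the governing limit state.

320.4 kips (bolt shear governs)

Bolt shear: A_b = π(1)²/4 = 0.7854 in². φR_n = 0.75 × 68 × 0.7854 × 8 × 1 = 320.4 kips.
Bearing (0.75 in plate, F_u = 65 ksi): end bolts L_c = 2.5 − 1.125/2 = 1.9375, R_n = min(1.2×1.9375×0.75×65, 2.4×1×0.75×65) = 113.34 kips/bolt; interior L_c = 3.9375 − 1.125 = 2.8125, R_n = 117 kips/bolt. φR_n = 0.75 × (2×113.34 + 6×117) = 696.5 kips.
Block shear: shear path 2×[2.5+3×3.9375] = 2×14.3125 in, A_gv = 21.469, A_nv = 2×(14.3125 − 3.5×1.1875)×0.75 = 15.234 in²; tension across gage: (3.6875 − 1×1.1875)×0.75 = 1.875 in². R_n = min(0.6×65×15.234, 0.6×50×21.469) + 1.0×65×1.875 = min(594.13, 644.07) + 121.88 = 716.01 kips. φR_n = 0.75 × 716.01 = 537.0 kips.
Governing: min(320.4, 696.5, 537.0) = 320.4 kips → bolt shear.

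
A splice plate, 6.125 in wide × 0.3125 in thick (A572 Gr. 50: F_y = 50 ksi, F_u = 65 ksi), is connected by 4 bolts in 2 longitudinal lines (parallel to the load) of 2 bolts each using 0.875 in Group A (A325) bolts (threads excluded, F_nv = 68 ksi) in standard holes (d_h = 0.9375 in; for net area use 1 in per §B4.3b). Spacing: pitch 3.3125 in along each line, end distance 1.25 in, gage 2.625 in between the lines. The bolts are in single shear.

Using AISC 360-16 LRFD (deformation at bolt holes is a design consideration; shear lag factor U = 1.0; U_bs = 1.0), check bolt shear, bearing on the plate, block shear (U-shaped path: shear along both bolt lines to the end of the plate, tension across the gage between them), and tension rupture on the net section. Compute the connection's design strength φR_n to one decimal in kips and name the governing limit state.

62.8 kips (net-section rupture governs)

Bolt shear: A_b = π(0.875)²/4 = 0.60132 in². φR_n = 0.75 × 68 × 0.60132 × 4 × 1 = 122.7 kips.
Bearing (0.3125 in plate, F_u = 65 ksi): end bolts L_c = 1.25 − 0.9375/2 = 0.78125, R_n = min(1.2×0.78125×0.3125×65, 2.4×0.875×0.3125×65) = 19.043 kips/bolt; interior L_c = 3.3125 − 0.9375 = 2.375, R_n = 42.656 kips/bolt. φR_n = 0.75 × (2×19.043 + 2×42.656) = 92.5 kips.
Block shear: shear path 2×[1.25+1×3.3125] = 2×4.5625 in, A_gv = 2.8516, A_nv = 2×(4.5625 − 1.5×1)×0.3125 = 1.9141 in²; tension across gage: (2.625 − 1×1)×0.3125 = 0.50781 in². R_n = min(0.6×65×1.9141, 0.6×50×2.8516) + 1.0×65×0.50781 = min(74.65, 85.548) + 33.008 = 107.66 kips. φR_n = 0.75 × 107.66 = 80.7 kips.
Tension rupture (net): A_n = (6.125 − 2×1)×0.3125 = 1.2891 in² (U = 1.0, A_e = A_n). φR_n = 0.75 × 65 × 1.2891 = 62.8 kips.
Governing: min(122.7, 92.5, 80.7, 62.8) = 62.8 kips → net-section rupture.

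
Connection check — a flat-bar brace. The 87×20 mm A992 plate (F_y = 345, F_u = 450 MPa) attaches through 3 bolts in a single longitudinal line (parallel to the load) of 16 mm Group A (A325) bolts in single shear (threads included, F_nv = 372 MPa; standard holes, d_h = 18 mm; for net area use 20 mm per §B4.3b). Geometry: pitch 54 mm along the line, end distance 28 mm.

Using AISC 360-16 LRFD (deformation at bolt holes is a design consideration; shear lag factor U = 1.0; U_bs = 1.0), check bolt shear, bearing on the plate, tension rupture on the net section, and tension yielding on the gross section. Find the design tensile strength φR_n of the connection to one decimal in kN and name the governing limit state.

Bolt shear: A_b = π(16)²/4 = 201.06 mm². φR_n = 0.75 × 372 × 201.06 × 3 × 1 = 168.3 kN.
Bearing (20 mm plate, F_u = 450 MPa): end bolts L_c = 28 − 18/2 = 19, R_n = min(1.2×19×20×450, 2.4×16×20×450) = 205.2 kN/bolt; interior L_c = 54 − 18 = 36, R_n = 345.6 kN/bolt. φR_n = 0.75 × (1×205.2 + 2×345.6) = 672.3 kN.
Tension rupture (net): A_n = (87 − 1×20)×20 = 1340 mm² (U = 1.0, A_e = A_n). φR_n = 0.75 × 450 × 1340 = 452.3 kN.
Tension yield (gross): A_g = 87×20 = 1740 mm². φR_n = 0.90 × 345 × 1740 = 540.3 kN.
Governing: min(168.3, 672.3, 452.3, 540.3) = 168.3 kN → bolt shear.

168.3 kN (bolt shear governs)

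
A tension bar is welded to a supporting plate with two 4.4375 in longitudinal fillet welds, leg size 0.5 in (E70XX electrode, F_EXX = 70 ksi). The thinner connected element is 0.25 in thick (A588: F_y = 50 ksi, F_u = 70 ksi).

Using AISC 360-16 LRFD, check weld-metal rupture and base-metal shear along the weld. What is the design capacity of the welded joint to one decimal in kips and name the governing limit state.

Weld metal: throat = 0.707×0.5 = 0.3535 in, L = 2×4.4375 = 8.875 in. φR_n = 0.75 × 0.6 × 70 × 0.3535 × 8.875 = 98.8 kips.
Base metal shear (0.25 in plate): yield φR_n = 1.0×0.6×50×0.25×8.875 = 66.6 kips; rupture φR_n = 0.75×0.6×70×0.25×8.875 = 69.9 kips; take 66.6 kips (yield).
Governing: min(98.8, 66.6) = 66.6 kips → base-metal shear.

66.6 kips (base-metal shear governs)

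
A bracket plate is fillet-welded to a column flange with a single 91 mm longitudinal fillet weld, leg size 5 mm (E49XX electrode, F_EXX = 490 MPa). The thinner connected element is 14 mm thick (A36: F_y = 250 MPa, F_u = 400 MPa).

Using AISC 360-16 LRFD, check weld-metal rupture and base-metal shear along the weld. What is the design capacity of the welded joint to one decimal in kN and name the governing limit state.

70.9 kN (weld metal governs)

Weld metal: throat = 0.707×5 = 3.535 mm, L = 91 mm. φR_n = 0.75 × 0.6 × 490 × 3.535 × 91 = 70.9 kN.
Base metal shear (14 mm plate): yield φR_n = 1.0×0.6×250×14×91 = 191.1 kN; rupture φR_n = 0.75×0.6×400×14×91 = 229.3 kN; take 191.1 kN (yield).
Governing: min(70.9, 191.1) = 70.9 kN → weld metal.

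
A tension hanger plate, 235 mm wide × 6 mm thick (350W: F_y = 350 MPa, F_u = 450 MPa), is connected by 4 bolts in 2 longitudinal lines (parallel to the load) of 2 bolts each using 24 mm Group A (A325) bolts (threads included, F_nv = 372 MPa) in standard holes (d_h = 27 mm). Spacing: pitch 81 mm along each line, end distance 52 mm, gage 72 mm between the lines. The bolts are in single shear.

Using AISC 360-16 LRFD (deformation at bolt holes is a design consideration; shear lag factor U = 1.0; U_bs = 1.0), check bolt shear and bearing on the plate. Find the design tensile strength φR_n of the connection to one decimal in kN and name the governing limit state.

420.4 kN (bearing governs)

Bolt shear: A_b = π(24)²/4 = 452.39 mm². φR_n = 0.75 × 372 × 452.39 × 4 × 1 = 504.9 kN.
Bearing (6 mm plate, F_u = 450 MPa): end bolts L_c = 52 − 27/2 = 38.5, R_n = min(1.2×38.5×6×450, 2.4×24×6×450) = 124.74 kN/bolt; interior L_c = 81 − 27 = 54, R_n = 155.52 kN/bolt. φR_n = 0.75 × (2×124.74 + 2×155.52) = 420.4 kN.
Governing: min(504.9, 420.4) = 420.4 kN → bearing.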